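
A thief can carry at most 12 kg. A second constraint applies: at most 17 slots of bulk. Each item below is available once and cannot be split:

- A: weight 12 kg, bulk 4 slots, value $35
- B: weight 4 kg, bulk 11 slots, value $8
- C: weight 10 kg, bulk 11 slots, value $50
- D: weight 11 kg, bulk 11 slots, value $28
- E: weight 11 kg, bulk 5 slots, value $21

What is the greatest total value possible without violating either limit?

Feasible sets respecting both limits:
- C: weight 10, bulk 11, value 50
- A: weight 12, bulk 4, value 35
- D: weight 11, bulk 11, value 28
Best: $50.

$50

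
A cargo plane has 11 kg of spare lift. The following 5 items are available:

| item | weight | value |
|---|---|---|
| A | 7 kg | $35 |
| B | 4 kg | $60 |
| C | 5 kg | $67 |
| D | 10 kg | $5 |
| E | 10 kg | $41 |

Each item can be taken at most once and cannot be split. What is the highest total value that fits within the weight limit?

$127

Check high-value combinations within 11 kg:
- B+C: weight 4+5=9, value 60+67=127
- A+B: weight 7+4=11, value 35+60=95
- C: weight 5, value 67
- B: weight 4, value 60
- E: weight 10, value 41
Best: $127.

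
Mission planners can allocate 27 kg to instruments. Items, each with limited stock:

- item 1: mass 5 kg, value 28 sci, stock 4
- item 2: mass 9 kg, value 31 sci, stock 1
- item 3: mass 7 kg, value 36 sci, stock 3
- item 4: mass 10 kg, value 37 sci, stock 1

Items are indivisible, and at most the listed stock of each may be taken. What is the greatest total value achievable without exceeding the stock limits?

148 sci

Best selections within mass 27 and stock limits:
- 4×item 1 + 1×item 3: mass 27, value 148
- 1×item 1 + 3×item 3: mass 26, value 136
- 2×item 1 + 1×item 3 + 1×item 4: mass 27, value 129
- 2×item 1 + 2×item 3: mass 24, value 128
Best: 148 sci.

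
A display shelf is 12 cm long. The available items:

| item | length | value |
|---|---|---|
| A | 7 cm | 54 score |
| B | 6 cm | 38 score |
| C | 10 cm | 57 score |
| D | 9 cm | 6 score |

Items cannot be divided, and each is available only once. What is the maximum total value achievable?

Check high-value combinations within 12 cm:
- C: length 10, value 57
- A: length 7, value 54
- B: length 6, value 38
- D: length 9, value 6
Best: 57 score.

57 score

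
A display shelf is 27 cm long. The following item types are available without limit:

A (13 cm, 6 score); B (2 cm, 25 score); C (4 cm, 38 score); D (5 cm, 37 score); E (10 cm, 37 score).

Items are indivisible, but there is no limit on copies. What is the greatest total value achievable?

325 score

Best value-per-unit is B at 25/2, and filling with it alone uses length 13×2=26. No mix of the others beats 13×25 = 325.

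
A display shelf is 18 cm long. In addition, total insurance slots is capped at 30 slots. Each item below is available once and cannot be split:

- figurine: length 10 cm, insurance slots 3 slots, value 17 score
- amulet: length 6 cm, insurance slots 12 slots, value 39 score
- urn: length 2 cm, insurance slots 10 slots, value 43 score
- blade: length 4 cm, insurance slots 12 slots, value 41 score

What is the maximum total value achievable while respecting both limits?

Feasible sets respecting both limits:
- figurine+urn+blade: length 16, insurance slots 25, value 101
- figurine+amulet+urn: length 18, insurance slots 25, value 99
- urn+blade: length 6, insurance slots 22, value 84
Best: 101 score.

101 score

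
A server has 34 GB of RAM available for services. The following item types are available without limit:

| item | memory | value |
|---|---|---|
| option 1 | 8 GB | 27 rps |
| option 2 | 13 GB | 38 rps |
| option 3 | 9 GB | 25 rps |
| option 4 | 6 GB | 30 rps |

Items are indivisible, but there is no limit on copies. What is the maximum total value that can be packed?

150 rps

Best value-per-unit is option 4 at 30/6, and filling with it alone uses memory 5×6=30. No mix of the others beats 5×30 = 150.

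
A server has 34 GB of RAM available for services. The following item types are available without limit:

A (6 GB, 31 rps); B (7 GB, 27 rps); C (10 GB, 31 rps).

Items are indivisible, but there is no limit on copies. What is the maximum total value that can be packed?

155 rps

Best value-per-unit is A at 31/6, and filling with it alone uses memory 5×6=30. No mix of the others beats 5×31 = 155.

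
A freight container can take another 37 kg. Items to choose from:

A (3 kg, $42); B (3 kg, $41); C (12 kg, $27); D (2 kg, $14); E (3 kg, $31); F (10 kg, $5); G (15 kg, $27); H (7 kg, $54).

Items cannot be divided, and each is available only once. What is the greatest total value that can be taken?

Check high-value combinations within 37 kg:
- A+B+C+D+E+H: weight 3+3+12+2+3+7=30, value 42+41+27+14+31+54=209
- A+B+D+E+G+H: weight 3+3+2+3+15+7=33, value 42+41+14+31+27+54=209
- A+B+C+E+H: weight 3+3+12+3+7=28, value 42+41+27+31+54=195
Best: $209.

$209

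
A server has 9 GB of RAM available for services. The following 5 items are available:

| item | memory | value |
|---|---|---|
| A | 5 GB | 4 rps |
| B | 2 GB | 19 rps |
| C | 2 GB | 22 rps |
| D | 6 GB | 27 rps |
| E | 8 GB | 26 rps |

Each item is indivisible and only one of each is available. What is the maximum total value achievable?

This is a 0/1 knapsack; check combinations near the capacity.
- C+D: memory 2+6=8, value 22+27=49
- B+D: memory 2+6=8, value 19+27=46
- A+B+C: memory 5+2+2=9, value 4+19+22=45
- B+C: memory 2+2=4, value 19+22=41
Best: 49 rps.

49 rps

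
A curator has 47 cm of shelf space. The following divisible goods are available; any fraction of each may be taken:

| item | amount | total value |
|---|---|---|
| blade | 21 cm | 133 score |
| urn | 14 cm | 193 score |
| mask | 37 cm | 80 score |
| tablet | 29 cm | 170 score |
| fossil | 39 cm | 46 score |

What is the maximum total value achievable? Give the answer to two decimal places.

396.34

Take in order of value per unit:
- urn (193/14 per unit): all 14 → value 193, running total 193.00
- blade (133/21 per unit): all 21 → value 133, running total 326.00
- tablet (170/29 per unit): 12 of 29 → value 12×170/29 = 70.3448, running total 396.34
Total 396.34.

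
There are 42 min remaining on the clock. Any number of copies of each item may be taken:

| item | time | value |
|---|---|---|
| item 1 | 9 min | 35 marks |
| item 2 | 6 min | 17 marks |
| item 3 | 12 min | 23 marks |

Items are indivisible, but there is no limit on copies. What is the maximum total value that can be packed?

Best value-per-unit is item 1 at 35/9; filling with it alone gives 4×35 = 140.
Optimal mix: 4×item 1 + 1×item 2 → time 42, value 157.

157 marks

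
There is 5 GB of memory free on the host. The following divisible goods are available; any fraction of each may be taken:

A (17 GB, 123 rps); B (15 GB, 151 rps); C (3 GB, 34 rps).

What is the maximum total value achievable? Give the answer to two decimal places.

Take in order of value per unit:
- C (34/3 per unit): all 3 → value 34, running total 34.00
- B (151/15 per unit): 2 of 15 → value 2×151/15 = 20.1333, running total 54.13
Total 54.13.

54.13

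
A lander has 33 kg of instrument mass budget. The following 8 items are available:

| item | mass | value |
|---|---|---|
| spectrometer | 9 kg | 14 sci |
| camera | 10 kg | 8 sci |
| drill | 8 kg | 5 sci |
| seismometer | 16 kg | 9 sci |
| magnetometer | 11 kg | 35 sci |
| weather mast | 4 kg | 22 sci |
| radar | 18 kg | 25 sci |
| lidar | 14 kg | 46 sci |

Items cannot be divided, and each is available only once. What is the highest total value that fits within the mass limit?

103 sci

Check high-value combinations within 33 kg:
- magnetometer+weather mast+lidar: mass 11+4+14=29, value 35+22+46=103
- drill+magnetometer+lidar: mass 8+11+14=33, value 5+35+46=86
- spectrometer+weather mast+lidar: mass 9+4+14=27, value 14+22+46=82
- magnetometer+weather mast+radar: mass 11+4+18=33, value 35+22+25=82
- magnetometer+lidar: mass 11+14=25, value 35+46=81
Best: 103 sci.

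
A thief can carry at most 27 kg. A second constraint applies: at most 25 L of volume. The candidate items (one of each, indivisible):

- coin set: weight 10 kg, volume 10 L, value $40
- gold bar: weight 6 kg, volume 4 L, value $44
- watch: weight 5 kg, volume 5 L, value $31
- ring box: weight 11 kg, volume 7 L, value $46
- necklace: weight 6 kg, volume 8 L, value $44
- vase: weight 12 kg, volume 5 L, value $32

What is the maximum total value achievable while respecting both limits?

$134

Feasible sets respecting both limits:
- gold bar+ring box+necklace: weight 23, volume 19, value 134
- coin set+gold bar+ring box: weight 27, volume 21, value 130
- coin set+ring box+necklace: weight 27, volume 25, value 130
Best: $134.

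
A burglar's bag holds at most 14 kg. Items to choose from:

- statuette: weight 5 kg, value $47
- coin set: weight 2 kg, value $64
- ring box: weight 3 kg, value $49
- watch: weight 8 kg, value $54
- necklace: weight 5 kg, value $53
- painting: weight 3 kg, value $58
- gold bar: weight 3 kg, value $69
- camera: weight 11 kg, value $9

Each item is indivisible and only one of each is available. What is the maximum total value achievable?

Check high-value combinations within 14 kg:
- coin set+necklace+painting+gold bar: weight 2+5+3+3=13, value 64+53+58+69=244
- coin set+ring box+painting+gold bar: weight 2+3+3+3=11, value 64+49+58+69=240
- statuette+coin set+painting+gold bar: weight 5+2+3+3=13, value 47+64+58+69=238
Best: $244.

$244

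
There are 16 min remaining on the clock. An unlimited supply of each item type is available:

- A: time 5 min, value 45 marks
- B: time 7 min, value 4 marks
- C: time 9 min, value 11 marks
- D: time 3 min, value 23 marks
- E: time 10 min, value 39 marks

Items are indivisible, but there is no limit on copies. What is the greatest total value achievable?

Best value-per-unit is A at 45/5; filling with it alone gives 3×45 = 135.
Optimal mix: 2×A + 2×D → time 16, value 136.

136 marks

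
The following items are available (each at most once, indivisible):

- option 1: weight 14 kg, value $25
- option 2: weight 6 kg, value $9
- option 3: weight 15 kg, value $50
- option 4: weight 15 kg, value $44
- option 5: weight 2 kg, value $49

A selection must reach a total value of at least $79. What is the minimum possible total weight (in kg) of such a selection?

Subsets with value ≥ 79, sorted by total weight:
- option 3+option 5: weight 17, value 99
- option 4+option 5: weight 17, value 93
- option 1+option 2+option 5: weight 22, value 83
- option 2+option 3+option 5: weight 23, value 108
Minimum weight: 17 kg.

17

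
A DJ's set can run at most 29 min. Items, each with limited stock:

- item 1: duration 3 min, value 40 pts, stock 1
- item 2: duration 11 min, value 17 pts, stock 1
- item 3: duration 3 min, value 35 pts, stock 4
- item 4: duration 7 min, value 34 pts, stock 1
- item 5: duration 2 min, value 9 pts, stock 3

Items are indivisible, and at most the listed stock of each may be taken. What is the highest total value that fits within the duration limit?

241 pts

Best selections within duration 29 and stock limits:
- 1×item 1 + 4×item 3 + 1×item 4 + 3×item 5: duration 28, value 241
- 1×item 1 + 4×item 3 + 1×item 4 + 2×item 5: duration 26, value 232
- 1×item 1 + 4×item 3 + 1×item 4 + 1×item 5: duration 24, value 223
- 1×item 1 + 4×item 3 + 1×item 4: duration 22, value 214
Best: 241 pts.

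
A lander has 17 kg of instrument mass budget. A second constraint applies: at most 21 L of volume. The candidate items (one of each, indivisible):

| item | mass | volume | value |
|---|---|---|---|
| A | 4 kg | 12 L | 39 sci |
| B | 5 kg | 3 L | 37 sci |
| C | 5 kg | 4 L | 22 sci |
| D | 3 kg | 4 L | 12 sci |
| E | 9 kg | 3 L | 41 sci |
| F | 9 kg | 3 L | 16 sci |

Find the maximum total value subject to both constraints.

98 sci

Feasible sets respecting both limits:
- A+B+C: mass 14, volume 19, value 98
- A+D+E: mass 16, volume 19, value 92
- B+D+E: mass 17, volume 10, value 90
- A+B+D: mass 12, volume 19, value 88
Best: 98 sci.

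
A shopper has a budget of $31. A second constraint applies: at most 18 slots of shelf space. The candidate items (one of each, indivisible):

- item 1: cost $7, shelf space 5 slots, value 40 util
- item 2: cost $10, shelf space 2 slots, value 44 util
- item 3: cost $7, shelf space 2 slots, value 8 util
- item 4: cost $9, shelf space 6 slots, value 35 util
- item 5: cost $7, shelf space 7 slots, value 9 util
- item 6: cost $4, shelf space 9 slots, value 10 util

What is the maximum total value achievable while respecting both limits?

Feasible sets respecting both limits:
- item 1+item 2+item 4: cost 26, shelf space 13, value 119
- item 1+item 2+item 3+item 6: cost 28, shelf space 18, value 102
- item 1+item 2+item 3+item 5: cost 31, shelf space 16, value 101
- item 1+item 2+item 6: cost 21, shelf space 16, value 94
Best: 119 util.

119 util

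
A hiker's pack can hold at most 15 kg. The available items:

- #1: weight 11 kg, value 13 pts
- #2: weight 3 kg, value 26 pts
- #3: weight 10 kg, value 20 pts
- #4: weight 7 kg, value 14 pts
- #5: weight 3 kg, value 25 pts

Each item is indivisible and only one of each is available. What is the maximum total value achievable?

Check high-value combinations within 15 kg:
- #2+#4+#5: weight 3+7+3=13, value 26+14+25=65
- #2+#5: weight 3+3=6, value 26+25=51
- #2+#3: weight 3+10=13, value 26+20=46
Best: 65 pts.

65 pts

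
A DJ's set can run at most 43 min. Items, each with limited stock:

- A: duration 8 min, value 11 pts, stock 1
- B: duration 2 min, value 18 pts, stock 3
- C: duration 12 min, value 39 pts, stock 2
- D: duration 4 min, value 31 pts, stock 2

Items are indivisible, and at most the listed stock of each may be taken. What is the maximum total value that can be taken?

Best selections within duration 43 and stock limits:
- 3×B + 2×C + 2×D: duration 38, value 194
- 2×B + 2×C + 2×D: duration 36, value 176
- 1×A + 3×B + 2×C + 1×D: duration 42, value 174
- 1×A + 1×B + 2×C + 2×D: duration 42, value 169
Best: 194 pts.

194 pts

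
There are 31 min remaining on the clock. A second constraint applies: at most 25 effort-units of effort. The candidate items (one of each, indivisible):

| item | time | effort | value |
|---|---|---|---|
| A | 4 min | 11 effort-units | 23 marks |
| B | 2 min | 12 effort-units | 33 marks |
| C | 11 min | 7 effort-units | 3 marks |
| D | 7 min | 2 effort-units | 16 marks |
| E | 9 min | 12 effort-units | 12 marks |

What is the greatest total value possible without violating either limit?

72 marks

Feasible sets respecting both limits:
- A+B+D: time 13, effort 25, value 72
- A+B: time 6, effort 23, value 56
- B+C+D: time 20, effort 21, value 52
Best: 72 marks.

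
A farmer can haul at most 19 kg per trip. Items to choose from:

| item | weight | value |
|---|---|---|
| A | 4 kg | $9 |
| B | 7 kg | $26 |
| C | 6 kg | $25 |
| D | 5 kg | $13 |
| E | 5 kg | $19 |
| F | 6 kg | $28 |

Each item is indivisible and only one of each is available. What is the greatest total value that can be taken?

Check high-value combinations within 19 kg:
- B+C+F: weight 7+6+6=19, value 26+25+28=79
- B+E+F: weight 7+5+6=18, value 26+19+28=73
- C+E+F: weight 6+5+6=17, value 25+19+28=72
Best: $79.

$79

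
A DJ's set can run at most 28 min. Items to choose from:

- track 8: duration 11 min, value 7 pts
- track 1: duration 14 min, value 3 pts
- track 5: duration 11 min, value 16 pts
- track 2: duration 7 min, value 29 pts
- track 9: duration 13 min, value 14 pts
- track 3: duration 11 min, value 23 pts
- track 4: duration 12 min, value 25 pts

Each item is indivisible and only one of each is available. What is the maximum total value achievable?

Check high-value combinations within 28 min:
- track 2+track 4: duration 7+12=19, value 29+25=54
- track 2+track 3: duration 7+11=18, value 29+23=52
- track 3+track 4: duration 11+12=23, value 23+25=48
Best: 54 pts.

54 pts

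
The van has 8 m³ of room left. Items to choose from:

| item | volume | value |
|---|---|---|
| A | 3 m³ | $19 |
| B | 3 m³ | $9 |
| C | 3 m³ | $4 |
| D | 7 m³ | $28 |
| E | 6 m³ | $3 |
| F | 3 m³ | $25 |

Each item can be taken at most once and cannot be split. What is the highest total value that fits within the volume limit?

Check high-value combinations within 8 m³:
- A+F: volume 3+3=6, value 19+25=44
- B+F: volume 3+3=6, value 9+25=34
- C+F: volume 3+3=6, value 4+25=29
- A+B: volume 3+3=6, value 19+9=28
- D: volume 7, value 28
Best: $44.

$44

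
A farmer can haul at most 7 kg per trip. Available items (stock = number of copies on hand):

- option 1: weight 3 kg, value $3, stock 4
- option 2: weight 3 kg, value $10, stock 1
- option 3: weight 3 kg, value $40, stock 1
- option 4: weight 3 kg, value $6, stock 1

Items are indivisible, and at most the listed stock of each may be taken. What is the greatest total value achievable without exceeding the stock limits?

Top feasible selections:
- 1×option 2 + 1×option 3: weight 6, value 50
- 1×option 3 + 1×option 4: weight 6, value 46
- 1×option 1 + 1×option 3: weight 6, value 43
- 1×option 3: weight 3, value 40
Best: $50.

$50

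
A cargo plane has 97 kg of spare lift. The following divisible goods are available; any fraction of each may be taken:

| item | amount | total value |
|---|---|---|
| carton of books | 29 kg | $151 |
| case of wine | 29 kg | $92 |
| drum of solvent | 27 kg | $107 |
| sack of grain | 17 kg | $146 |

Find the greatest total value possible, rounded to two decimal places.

480.14

Take in order of value per unit:
- sack of grain (146/17 per unit): all 17 → value 146, running total 146.00
- carton of books (151/29 per unit): all 29 → value 151, running total 297.00
- drum of solvent (107/27 per unit): all 27 → value 107, running total 404.00
- case of wine (92/29 per unit): 24 of 29 → value 24×92/29 = 76.1379, running total 480.14
Total 480.14.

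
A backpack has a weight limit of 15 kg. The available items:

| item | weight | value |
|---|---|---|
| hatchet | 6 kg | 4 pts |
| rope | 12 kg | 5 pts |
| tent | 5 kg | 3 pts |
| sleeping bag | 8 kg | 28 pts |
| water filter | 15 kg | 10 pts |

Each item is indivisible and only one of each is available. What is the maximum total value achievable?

Check high-value combinations within 15 kg:
- hatchet+sleeping bag: weight 6+8=14, value 4+28=32
- tent+sleeping bag: weight 5+8=13, value 3+28=31
- sleeping bag: weight 8, value 28
- water filter: weight 15, value 10
- hatchet+tent: weight 6+5=11, value 4+3=7
Best: 32 pts.

32 pts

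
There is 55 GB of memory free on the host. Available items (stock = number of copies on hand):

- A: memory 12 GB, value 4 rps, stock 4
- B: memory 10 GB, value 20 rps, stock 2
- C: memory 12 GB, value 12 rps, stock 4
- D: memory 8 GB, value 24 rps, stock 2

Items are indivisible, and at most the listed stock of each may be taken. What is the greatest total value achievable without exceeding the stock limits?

100 rps

Best selections within memory 55 and stock limits:
- 2×B + 1×C + 2×D: memory 48, value 100
- 1×A + 2×B + 2×D: memory 48, value 92
Best: 100 rps.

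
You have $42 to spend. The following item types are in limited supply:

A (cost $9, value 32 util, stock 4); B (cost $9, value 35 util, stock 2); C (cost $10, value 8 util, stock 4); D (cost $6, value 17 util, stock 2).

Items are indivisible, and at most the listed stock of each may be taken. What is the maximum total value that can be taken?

151 util

Best selections within cost 42 and stock limits:
- 2×A + 2×B + 1×D: cost 42, value 151
- 3×A + 1×B + 1×D: cost 42, value 148
- 4×A + 1×D: cost 42, value 145
Best: 151 util.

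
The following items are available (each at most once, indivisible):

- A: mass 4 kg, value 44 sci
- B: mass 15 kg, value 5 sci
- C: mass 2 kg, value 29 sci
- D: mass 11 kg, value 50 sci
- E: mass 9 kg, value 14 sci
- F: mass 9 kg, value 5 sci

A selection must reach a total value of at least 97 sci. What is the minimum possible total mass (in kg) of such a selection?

Subsets with value ≥ 97, sorted by total mass:
- A+C+D: mass 17, value 123
- A+D+E: mass 24, value 108
- A+D+F: mass 24, value 99
- A+C+D+E: mass 26, value 137
Minimum mass: 17 kg.

17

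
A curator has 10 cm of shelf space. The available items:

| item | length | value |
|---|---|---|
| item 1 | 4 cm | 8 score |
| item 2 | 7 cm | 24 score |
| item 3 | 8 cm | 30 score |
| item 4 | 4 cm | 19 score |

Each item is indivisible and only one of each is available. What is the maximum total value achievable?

Check high-value combinations within 10 cm:
- item 3: length 8, value 30
- item 1+item 4: length 4+4=8, value 8+19=27
- item 2: length 7, value 24
Best: 30 score.

30 score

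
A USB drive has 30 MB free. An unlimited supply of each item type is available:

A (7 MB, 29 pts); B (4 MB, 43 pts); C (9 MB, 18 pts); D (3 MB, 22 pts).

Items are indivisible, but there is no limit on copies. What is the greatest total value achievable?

302 pts

Best value-per-unit is B at 43/4; filling with it alone gives 7×43 = 301.
Optimal mix: 6×B + 2×D → size 30, value 302.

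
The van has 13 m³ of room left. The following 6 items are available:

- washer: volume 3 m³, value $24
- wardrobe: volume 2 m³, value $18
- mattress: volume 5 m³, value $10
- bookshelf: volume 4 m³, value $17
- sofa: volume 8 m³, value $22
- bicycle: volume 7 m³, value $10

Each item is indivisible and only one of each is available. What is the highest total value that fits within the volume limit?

$64

Check high-value combinations within 13 m³:
- washer+wardrobe+sofa: volume 3+2+8=13, value 24+18+22=64
- washer+wardrobe+bookshelf: volume 3+2+4=9, value 24+18+17=59
- washer+wardrobe+mattress: volume 3+2+5=10, value 24+18+10=52
Best: $64.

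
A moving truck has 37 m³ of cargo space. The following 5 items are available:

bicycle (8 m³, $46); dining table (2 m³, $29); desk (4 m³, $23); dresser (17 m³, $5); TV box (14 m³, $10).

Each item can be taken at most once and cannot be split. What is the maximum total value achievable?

This is a 0/1 knapsack; check combinations near the capacity.
- bicycle+dining table+desk+TV box: volume 8+2+4+14=28, value 46+29+23+10=108
- bicycle+dining table+desk+dresser: volume 8+2+4+17=31, value 46+29+23+5=103
- bicycle+dining table+desk: volume 8+2+4=14, value 46+29+23=98
- bicycle+dining table+TV box: volume 8+2+14=24, value 46+29+10=85
- bicycle+dining table+dresser: volume 8+2+17=27, value 46+29+5=80
Best: $108.

$108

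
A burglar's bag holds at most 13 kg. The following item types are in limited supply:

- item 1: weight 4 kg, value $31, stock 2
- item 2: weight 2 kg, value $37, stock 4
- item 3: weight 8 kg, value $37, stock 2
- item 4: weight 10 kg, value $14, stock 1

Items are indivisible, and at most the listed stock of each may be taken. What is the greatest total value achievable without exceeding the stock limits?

$179

Best selections within weight 13 and stock limits:
- 1×item 1 + 4×item 2: weight 12, value 179
- 4×item 2: weight 8, value 148
- 1×item 1 + 3×item 2: weight 10, value 142
Best: $179.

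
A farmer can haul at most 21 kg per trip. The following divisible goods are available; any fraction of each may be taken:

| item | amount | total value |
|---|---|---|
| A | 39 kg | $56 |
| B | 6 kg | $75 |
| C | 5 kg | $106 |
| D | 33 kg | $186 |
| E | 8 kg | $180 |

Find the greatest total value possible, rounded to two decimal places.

372.27

Take in order of value per unit:
- E (180/8 per unit): all 8 → value 180, running total 180.00
- C (106/5 per unit): all 5 → value 106, running total 286.00
- B (75/6 per unit): all 6 → value 75, running total 361.00
- D (186/33 per unit): 2 of 33 → value 2×186/33 = 11.2727, running total 372.27
Total 372.27.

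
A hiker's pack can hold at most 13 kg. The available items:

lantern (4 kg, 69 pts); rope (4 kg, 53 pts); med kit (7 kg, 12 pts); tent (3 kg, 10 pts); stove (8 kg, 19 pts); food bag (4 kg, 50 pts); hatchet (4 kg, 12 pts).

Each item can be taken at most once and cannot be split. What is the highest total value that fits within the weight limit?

172 pts

Check high-value combinations within 13 kg:
- lantern+rope+food bag: weight 4+4+4=12, value 69+53+50=172
- lantern+rope+hatchet: weight 4+4+4=12, value 69+53+12=134
- lantern+rope+tent: weight 4+4+3=11, value 69+53+10=132
- lantern+food bag+hatchet: weight 4+4+4=12, value 69+50+12=131
Best: 172 pts.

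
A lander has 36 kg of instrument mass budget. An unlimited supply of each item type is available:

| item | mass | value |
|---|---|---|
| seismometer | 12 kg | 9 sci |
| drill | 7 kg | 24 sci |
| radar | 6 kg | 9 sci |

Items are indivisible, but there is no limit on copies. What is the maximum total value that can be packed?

120 sci

Best value-per-unit is drill at 24/7, and filling with it alone uses mass 5×7=35. No mix of the others beats 5×24 = 120.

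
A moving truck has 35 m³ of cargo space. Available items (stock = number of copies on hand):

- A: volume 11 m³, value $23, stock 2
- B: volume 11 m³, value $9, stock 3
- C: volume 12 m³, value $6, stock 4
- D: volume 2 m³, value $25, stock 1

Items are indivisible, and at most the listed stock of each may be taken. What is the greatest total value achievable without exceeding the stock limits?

Top feasible selections:
- 2×A + 1×B + 1×D: volume 35, value 80
- 2×A + 1×D: volume 24, value 71
- 1×A + 2×B + 1×D: volume 35, value 66
Best: $80.

$80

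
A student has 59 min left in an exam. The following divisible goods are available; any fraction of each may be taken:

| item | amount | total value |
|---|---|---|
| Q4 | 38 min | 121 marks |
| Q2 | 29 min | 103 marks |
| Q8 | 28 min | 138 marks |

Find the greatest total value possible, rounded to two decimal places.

Take in order of value per unit:
- Q8 (138/28 per unit): all 28 → value 138, running total 138.00
- Q2 (103/29 per unit): all 29 → value 103, running total 241.00
- Q4 (121/38 per unit): 2 of 38 → value 2×121/38 = 6.3684, running total 247.37
Total 247.37.

247.37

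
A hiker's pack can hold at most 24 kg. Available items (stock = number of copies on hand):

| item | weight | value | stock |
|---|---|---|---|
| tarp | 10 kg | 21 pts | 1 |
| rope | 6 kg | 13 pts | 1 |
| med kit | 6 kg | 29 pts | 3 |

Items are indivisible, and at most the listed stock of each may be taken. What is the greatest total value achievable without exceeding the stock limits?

100 pts

Top feasible selections:
- 1×rope + 3×med kit: weight 24, value 100
- 3×med kit: weight 18, value 87
Best: 100 pts.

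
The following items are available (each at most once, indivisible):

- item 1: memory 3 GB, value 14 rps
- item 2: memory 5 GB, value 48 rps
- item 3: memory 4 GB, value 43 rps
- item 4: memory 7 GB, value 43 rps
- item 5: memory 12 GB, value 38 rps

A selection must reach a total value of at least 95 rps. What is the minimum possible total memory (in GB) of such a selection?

Subsets with value ≥ 95, sorted by total memory:
- item 1+item 2+item 3: memory 12, value 105
- item 1+item 3+item 4: memory 14, value 100
- item 1+item 2+item 4: memory 15, value 105
- item 2+item 3+item 4: memory 16, value 134
Minimum memory: 12 GB.

12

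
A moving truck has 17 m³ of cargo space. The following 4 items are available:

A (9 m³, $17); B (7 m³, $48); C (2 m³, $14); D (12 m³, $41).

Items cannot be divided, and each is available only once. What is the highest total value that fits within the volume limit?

Check high-value combinations within 17 m³:
- A+B: volume 9+7=16, value 17+48=65
- B+C: volume 7+2=9, value 48+14=62
- C+D: volume 2+12=14, value 14+41=55
Best: $65.

$65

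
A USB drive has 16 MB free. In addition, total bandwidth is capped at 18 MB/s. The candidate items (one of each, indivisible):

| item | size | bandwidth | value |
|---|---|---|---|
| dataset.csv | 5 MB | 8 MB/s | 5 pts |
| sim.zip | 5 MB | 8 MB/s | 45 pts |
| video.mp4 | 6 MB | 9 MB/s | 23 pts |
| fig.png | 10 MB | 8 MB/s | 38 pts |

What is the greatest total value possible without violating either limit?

Feasible sets respecting both limits:
- sim.zip+fig.png: size 15, bandwidth 16, value 83
- sim.zip+video.mp4: size 11, bandwidth 17, value 68
- video.mp4+fig.png: size 16, bandwidth 17, value 61
- dataset.csv+sim.zip: size 10, bandwidth 16, value 50
Best: 83 pts.

83 pts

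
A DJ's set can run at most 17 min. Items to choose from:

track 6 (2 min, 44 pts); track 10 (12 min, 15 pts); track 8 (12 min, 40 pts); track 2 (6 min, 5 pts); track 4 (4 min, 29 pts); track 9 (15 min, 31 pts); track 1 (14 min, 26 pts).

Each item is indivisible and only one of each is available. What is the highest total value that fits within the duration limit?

84 pts

This is a 0/1 knapsack; check combinations near the capacity.
- track 6+track 8: duration 2+12=14, value 44+40=84
- track 6+track 2+track 4: duration 2+6+4=12, value 44+5+29=78
- track 6+track 9: duration 2+15=17, value 44+31=75
Best: 84 pts.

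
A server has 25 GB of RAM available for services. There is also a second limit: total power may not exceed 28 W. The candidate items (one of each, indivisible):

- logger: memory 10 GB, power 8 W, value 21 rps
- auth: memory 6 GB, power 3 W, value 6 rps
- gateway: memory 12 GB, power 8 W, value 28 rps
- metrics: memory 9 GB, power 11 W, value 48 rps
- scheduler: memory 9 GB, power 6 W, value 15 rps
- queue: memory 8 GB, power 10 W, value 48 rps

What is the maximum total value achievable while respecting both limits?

Feasible sets respecting both limits:
- auth+metrics+queue: memory 23, power 24, value 102
- metrics+queue: memory 17, power 21, value 96
- gateway+metrics: memory 21, power 19, value 76
Best: 102 rps.

102 rps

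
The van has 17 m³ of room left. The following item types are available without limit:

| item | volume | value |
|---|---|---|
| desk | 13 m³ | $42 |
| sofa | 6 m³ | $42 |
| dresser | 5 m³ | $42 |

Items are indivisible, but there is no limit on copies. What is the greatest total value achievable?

Best value-per-unit is dresser at 42/5; filling with it alone gives 3×42 = 126.
Optimal mix: 2×sofa + 1×dresser → volume 17, value 126.

$126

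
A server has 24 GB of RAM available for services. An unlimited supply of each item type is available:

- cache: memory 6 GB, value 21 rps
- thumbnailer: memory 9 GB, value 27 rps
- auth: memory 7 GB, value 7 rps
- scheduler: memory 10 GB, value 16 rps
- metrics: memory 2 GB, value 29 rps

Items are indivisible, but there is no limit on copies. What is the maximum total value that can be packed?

348 rps

Best value-per-unit is metrics at 29/2, and filling with it alone uses memory 12×2=24. No mix of the others beats 12×29 = 348.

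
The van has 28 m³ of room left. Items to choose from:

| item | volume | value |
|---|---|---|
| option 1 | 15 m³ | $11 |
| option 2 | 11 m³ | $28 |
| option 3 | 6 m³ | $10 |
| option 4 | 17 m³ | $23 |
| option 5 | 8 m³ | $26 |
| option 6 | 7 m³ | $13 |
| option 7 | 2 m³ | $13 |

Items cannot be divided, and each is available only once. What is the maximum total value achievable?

Check high-value combinations within 28 m³:
- option 2+option 5+option 6+option 7: volume 11+8+7+2=28, value 28+26+13+13=80
- option 2+option 3+option 5+option 7: volume 11+6+8+2=27, value 28+10+26+13=77
- option 2+option 5+option 7: volume 11+8+2=21, value 28+26+13=67
- option 2+option 5+option 6: volume 11+8+7=26, value 28+26+13=67
Best: $80.

$80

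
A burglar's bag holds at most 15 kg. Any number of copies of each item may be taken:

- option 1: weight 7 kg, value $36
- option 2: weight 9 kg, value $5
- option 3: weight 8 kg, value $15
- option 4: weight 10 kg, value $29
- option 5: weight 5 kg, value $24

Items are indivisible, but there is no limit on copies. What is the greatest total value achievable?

Best value-per-unit is option 1 at 36/7, and filling with it alone uses weight 2×7=14. No mix of the others beats 2×36 = 72.

$72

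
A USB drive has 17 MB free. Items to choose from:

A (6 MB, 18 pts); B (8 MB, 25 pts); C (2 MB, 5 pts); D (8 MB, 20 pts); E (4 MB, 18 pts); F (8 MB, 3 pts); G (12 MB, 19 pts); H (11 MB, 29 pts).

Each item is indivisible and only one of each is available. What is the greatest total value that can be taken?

Check high-value combinations within 17 MB:
- C+E+H: size 2+4+11=17, value 5+18+29=52
- B+C+E: size 8+2+4=14, value 25+5+18=48
- A+B+C: size 6+8+2=16, value 18+25+5=48
- E+H: size 4+11=15, value 18+29=47
Best: 52 pts.

52 pts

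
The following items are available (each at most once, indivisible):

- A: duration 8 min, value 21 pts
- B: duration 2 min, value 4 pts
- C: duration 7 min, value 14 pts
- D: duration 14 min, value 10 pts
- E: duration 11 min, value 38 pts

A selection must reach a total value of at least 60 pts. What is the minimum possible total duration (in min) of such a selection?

Subsets with value ≥ 60, sorted by total duration:
- A+B+E: duration 21, value 63
- A+C+E: duration 26, value 73
- A+B+C+E: duration 28, value 77
- C+D+E: duration 32, value 62
Minimum duration: 21 min.

21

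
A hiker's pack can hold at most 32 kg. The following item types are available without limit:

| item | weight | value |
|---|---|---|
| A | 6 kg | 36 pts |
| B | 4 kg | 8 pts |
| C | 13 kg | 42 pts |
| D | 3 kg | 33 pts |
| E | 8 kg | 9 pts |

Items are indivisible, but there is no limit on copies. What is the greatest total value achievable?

Best value-per-unit is D at 33/3, and filling with it alone uses weight 10×3=30. No mix of the others beats 10×33 = 330.

330 pts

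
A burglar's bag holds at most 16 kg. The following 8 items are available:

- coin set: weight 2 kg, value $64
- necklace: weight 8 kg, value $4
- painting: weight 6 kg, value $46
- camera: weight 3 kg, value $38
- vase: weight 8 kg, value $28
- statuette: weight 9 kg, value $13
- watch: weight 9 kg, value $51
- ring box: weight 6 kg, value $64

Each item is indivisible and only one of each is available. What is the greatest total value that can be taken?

$174

Check high-value combinations within 16 kg:
- coin set+painting+ring box: weight 2+6+6=14, value 64+46+64=174
- coin set+camera+ring box: weight 2+3+6=11, value 64+38+64=166
- coin set+vase+ring box: weight 2+8+6=16, value 64+28+64=156
- coin set+camera+watch: weight 2+3+9=14, value 64+38+51=153
Best: $174.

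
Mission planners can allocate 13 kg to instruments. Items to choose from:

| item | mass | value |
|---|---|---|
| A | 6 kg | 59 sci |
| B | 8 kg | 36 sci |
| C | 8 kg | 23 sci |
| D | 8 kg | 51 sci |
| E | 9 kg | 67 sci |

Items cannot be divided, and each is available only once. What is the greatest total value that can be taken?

Check high-value combinations within 13 kg:
- E: mass 9, value 67
- A: mass 6, value 59
- D: mass 8, value 51
- B: mass 8, value 36
Best: 67 sci.

67 sci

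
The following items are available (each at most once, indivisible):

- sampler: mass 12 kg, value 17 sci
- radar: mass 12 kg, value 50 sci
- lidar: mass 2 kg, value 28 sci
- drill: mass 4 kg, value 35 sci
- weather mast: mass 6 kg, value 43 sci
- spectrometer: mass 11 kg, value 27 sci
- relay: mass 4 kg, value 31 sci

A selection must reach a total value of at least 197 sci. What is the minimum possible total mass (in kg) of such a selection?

Subsets with value ≥ 197, sorted by total mass:
- radar+lidar+drill+weather mast+spectrometer+relay: mass 39, value 214
- sampler+radar+lidar+drill+weather mast+relay: mass 40, value 204
- sampler+radar+lidar+drill+weather mast+spectrometer: mass 47, value 200
Minimum mass: 39 kg.

39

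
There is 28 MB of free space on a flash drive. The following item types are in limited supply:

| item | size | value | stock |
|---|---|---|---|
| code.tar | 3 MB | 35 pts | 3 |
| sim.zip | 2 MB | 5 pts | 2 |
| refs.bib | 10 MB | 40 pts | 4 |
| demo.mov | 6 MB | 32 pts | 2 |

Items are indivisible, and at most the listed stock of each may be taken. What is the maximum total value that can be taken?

Top feasible selections:
- 3×code.tar + 1×sim.zip + 1×refs.bib + 1×demo.mov: size 27, value 182
- 3×code.tar + 2×sim.zip + 2×demo.mov: size 25, value 179
- 3×code.tar + 1×refs.bib + 1×demo.mov: size 25, value 177
Best: 182 pts.

182 pts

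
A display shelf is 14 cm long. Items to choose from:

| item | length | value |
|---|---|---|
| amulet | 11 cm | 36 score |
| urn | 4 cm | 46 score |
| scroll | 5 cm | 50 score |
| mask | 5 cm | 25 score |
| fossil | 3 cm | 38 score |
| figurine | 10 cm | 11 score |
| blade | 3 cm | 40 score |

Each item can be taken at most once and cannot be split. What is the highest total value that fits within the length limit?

136 score

This is a 0/1 knapsack; check combinations near the capacity.
- urn+scroll+blade: length 4+5+3=12, value 46+50+40=136
- urn+scroll+fossil: length 4+5+3=12, value 46+50+38=134
- scroll+fossil+blade: length 5+3+3=11, value 50+38+40=128
- urn+fossil+blade: length 4+3+3=10, value 46+38+40=124
Best: 136 score.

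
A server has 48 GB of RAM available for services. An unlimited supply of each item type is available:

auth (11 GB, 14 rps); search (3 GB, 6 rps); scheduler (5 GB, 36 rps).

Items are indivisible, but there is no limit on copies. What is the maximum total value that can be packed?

330 rps

Best value-per-unit is scheduler at 36/5; filling with it alone gives 9×36 = 324.
Optimal mix: 1×search + 9×scheduler → memory 48, value 330.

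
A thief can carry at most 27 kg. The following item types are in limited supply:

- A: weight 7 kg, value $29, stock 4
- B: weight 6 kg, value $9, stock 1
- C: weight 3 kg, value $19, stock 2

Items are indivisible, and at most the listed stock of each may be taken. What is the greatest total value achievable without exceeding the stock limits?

$125

Top feasible selections:
- 3×A + 2×C: weight 27, value 125
- 3×A + 1×C: weight 24, value 106
- 2×A + 1×B + 2×C: weight 26, value 105
- 2×A + 2×C: weight 20, value 96
Best: $125.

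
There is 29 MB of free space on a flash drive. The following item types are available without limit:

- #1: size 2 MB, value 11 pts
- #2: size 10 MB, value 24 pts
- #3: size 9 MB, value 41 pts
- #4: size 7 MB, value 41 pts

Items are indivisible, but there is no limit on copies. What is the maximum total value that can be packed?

167 pts

Best value-per-unit is #4 at 41/7; filling with it alone gives 4×41 = 164.
Optimal mix: 4×#1 + 3×#4 → size 29, value 167.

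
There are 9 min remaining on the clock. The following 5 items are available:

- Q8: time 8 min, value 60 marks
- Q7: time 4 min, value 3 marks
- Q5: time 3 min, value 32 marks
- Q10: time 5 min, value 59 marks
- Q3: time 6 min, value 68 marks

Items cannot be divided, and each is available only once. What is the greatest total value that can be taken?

100 marks

This is a 0/1 knapsack; check combinations near the capacity.
- Q5+Q3: time 3+6=9, value 32+68=100
- Q5+Q10: time 3+5=8, value 32+59=91
- Q3: time 6, value 68
- Q7+Q10: time 4+5=9, value 3+59=62
- Q8: time 8, value 60
Best: 100 marks.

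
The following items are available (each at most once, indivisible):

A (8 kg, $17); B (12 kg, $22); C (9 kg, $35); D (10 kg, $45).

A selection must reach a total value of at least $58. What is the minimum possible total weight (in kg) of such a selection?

Subsets with value ≥ 58, sorted by total weight:
- A+D: weight 18, value 62
- C+D: weight 19, value 80
- B+D: weight 22, value 67
Minimum weight: 18 kg.

18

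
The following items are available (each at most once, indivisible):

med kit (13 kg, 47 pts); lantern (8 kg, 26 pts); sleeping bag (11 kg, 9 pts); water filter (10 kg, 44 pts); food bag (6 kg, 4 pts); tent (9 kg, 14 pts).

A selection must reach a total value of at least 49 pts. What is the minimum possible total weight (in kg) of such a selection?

18

Subsets with value ≥ 49, sorted by total weight:
- lantern+water filter: weight 18, value 70
- water filter+tent: weight 19, value 58
Minimum weight: 18 kg.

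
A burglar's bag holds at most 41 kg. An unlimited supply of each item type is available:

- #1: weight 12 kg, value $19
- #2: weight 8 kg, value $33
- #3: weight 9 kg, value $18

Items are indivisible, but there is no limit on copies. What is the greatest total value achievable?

Best value-per-unit is #2 at 33/8, and filling with it alone uses weight 5×8=40. No mix of the others beats 5×33 = 165.

$165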